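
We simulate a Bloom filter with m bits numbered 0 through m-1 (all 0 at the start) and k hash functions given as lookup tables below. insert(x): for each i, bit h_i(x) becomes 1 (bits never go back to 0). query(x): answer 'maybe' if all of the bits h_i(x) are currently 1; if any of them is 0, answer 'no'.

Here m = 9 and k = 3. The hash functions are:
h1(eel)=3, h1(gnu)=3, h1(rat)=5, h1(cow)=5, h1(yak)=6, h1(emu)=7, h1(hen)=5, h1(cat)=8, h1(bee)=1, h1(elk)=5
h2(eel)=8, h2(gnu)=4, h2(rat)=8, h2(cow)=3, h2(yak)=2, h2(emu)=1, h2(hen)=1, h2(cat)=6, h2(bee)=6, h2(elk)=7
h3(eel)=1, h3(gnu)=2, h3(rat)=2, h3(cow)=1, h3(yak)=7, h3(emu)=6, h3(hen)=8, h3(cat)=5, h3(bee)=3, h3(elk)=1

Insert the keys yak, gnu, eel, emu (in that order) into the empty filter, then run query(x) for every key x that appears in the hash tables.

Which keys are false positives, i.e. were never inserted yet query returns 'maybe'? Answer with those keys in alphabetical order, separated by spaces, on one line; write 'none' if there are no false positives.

Start: bits=000000000
After insert 'yak': sets bits 2 6 7 -> bits=001000110
After insert 'gnu': sets bits 2 3 4 -> bits=001110110
After insert 'eel': sets bits 1 3 8 -> bits=011110111
After insert 'emu': sets bits 1 6 7 -> bits=011110111
Not inserted: bee cat cow elk hen rat — query each against bits=011110111:
query bee: checks bit1=1, bit3=1, bit6=1 (all 1) -> maybe => FALSE POSITIVE
query cat: checks bit5=0, bit6=1, bit8=1 (has a 0) -> no => not a false positive
query cow: checks bit1=1, bit3=1, bit5=0 (has a 0) -> no => not a false positive
query elk: checks bit1=1, bit5=0, bit7=1 (has a 0) -> no => not a false positive
query hen: checks bit1=1, bit5=0, bit8=1 (has a 0) -> no => not a false positive
query rat: checks bit2=1, bit5=0, bit8=1 (has a 0) -> no => not a false positive
False positives (alphabetical): bee

Answer: bee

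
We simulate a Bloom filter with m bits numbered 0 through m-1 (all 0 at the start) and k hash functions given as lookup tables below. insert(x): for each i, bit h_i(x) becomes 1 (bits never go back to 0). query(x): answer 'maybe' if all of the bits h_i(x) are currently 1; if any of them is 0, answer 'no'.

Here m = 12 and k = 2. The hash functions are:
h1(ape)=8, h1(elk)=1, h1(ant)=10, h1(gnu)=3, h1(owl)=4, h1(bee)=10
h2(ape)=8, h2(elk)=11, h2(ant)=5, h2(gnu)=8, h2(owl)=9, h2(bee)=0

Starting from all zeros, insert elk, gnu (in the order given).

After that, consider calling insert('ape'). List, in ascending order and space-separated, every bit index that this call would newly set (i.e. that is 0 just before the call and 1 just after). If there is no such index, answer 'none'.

Start: bits=000000000000
After insert 'elk': sets bits 1 11 -> bits=010000000001
After insert 'gnu': sets bits 3 8 -> bits=010100001001
insert 'ape' would touch bits 8; currently bit8=1
Bits that are 0 among those (would change 0->1): none

Answer: none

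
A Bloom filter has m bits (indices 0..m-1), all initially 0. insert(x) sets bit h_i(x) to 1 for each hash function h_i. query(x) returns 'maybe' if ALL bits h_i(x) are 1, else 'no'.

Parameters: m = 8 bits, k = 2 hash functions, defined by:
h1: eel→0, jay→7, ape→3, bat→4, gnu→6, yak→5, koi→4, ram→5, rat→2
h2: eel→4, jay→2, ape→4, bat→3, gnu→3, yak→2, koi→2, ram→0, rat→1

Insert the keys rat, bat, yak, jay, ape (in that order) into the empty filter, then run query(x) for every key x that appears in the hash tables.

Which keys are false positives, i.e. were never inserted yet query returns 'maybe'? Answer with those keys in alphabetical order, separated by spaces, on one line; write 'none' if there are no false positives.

Start: bits=00000000
After insert 'rat': sets bits 1 2 -> bits=01100000
After insert 'bat': sets bits 3 4 -> bits=01111000
After insert 'yak': sets bits 2 5 -> bits=01111100
After insert 'jay': sets bits 2 7 -> bits=01111101
After insert 'ape': sets bits 3 4 -> bits=01111101
Not inserted: eel gnu koi ram — query each against bits=01111101:
query eel: checks bit0=0, bit4=1 (has a 0) -> no => not a false positive
query gnu: checks bit3=1, bit6=0 (has a 0) -> no => not a false positive
query koi: checks bit2=1, bit4=1 (all 1) -> maybe => FALSE POSITIVE
query ram: checks bit0=0, bit5=1 (has a 0) -> no => not a false positive
False positives (alphabetical): koi

Answer: koi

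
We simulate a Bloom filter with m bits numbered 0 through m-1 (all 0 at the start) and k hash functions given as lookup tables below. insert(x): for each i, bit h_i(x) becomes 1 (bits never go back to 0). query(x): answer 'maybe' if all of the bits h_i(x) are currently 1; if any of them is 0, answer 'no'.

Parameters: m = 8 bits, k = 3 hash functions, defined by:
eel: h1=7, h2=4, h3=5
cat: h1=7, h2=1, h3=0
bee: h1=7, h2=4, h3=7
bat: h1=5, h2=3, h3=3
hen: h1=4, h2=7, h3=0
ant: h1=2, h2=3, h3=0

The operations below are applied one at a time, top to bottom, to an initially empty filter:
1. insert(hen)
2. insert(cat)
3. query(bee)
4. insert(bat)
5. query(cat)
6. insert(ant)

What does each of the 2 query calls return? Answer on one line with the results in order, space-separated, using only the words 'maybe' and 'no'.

Answer: maybe maybe

Derivation:
Start: bits=00000000
Op 1: insert hen -> sets bits 0 4 7 -> bits=10001001
Op 2: insert cat -> sets bits 0 1 7 -> bits=11001001
Op 3: query bee -> checks bit4=1, bit7=1 (all 1) -> maybe
Op 4: insert bat -> sets bits 3 5 -> bits=11011101
Op 5: query cat -> checks bit0=1, bit1=1, bit7=1 (all 1) -> maybe
Op 6: insert ant -> sets bits 0 2 3 -> bits=11111101
Query results in order: maybe maybe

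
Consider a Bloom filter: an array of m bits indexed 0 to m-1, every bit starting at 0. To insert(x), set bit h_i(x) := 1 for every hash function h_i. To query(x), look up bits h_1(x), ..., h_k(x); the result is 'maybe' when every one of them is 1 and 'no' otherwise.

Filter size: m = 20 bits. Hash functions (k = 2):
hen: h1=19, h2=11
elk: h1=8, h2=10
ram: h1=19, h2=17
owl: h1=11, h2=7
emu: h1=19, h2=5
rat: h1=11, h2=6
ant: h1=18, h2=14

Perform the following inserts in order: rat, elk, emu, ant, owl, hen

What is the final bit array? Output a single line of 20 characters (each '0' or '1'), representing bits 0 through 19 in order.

Start: bits=00000000000000000000
After insert 'rat': sets bits 6 11 -> bits=00000010000100000000
After insert 'elk': sets bits 8 10 -> bits=00000010101100000000
After insert 'emu': sets bits 5 19 -> bits=00000110101100000001
After insert 'ant': sets bits 14 18 -> bits=00000110101100100011
After insert 'owl': sets bits 7 11 -> bits=00000111101100100011
After insert 'hen': sets bits 11 19 -> bits=00000111101100100011

Answer: 00000111101100100011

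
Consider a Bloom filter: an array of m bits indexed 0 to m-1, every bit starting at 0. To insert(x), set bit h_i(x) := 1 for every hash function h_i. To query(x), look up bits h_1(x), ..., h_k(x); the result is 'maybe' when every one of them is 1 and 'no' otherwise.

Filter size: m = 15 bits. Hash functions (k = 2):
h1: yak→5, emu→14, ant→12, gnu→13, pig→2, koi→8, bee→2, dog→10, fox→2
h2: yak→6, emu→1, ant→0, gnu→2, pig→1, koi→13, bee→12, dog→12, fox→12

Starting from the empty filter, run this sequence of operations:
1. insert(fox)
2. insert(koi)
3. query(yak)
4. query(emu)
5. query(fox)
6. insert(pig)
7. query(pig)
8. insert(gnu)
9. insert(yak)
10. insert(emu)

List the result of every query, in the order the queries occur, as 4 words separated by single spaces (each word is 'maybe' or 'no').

Answer: no no maybe maybe

Derivation:
Start: bits=000000000000000
Op 1: insert fox -> sets bits 2 12 -> bits=001000000000100
Op 2: insert koi -> sets bits 8 13 -> bits=001000001000110
Op 3: query yak -> checks bit5=0, bit6=0 (has a 0) -> no
Op 4: query emu -> checks bit1=0, bit14=0 (has a 0) -> no
Op 5: query fox -> checks bit2=1, bit12=1 (all 1) -> maybe
Op 6: insert pig -> sets bits 1 2 -> bits=011000001000110
Op 7: query pig -> checks bit1=1, bit2=1 (all 1) -> maybe
Op 8: insert gnu -> sets bits 2 13 -> bits=011000001000110
Op 9: insert yak -> sets bits 5 6 -> bits=011001101000110
Op 10: insert emu -> sets bits 1 14 -> bits=011001101000111
Query results in order: no no maybe maybe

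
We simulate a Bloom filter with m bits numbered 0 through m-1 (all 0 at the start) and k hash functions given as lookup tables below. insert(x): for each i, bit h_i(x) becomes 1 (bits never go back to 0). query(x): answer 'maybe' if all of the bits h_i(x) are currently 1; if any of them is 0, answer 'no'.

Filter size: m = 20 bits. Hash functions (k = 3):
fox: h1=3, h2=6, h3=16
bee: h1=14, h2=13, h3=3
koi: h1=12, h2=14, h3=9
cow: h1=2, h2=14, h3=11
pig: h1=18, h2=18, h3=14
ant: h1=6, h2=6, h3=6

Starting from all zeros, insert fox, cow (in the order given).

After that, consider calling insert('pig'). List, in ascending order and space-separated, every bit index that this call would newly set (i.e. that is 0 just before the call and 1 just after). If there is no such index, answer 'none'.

Start: bits=00000000000000000000
After insert 'fox': sets bits 3 6 16 -> bits=00010010000000001000
After insert 'cow': sets bits 2 11 14 -> bits=00110010000100101000
insert 'pig' would touch bits 14 18; currently bit14=1, bit18=0
Bits that are 0 among those (would change 0->1): 18

Answer: 18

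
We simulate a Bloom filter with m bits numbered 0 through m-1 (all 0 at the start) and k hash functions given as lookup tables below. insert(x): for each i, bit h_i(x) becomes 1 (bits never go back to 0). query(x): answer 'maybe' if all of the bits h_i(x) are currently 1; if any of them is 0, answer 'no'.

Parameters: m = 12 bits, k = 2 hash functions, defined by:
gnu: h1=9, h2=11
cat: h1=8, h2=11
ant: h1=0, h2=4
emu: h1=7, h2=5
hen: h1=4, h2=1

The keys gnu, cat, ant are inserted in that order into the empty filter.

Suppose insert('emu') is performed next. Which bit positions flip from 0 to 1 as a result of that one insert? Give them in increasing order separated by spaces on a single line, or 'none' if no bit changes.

Answer: 5 7

Derivation:
Start: bits=000000000000
After insert 'gnu': sets bits 9 11 -> bits=000000000101
After insert 'cat': sets bits 8 11 -> bits=000000001101
After insert 'ant': sets bits 0 4 -> bits=100010001101
insert 'emu' would touch bits 5 7; currently bit5=0, bit7=0
Bits that are 0 among those (would change 0->1): 5 7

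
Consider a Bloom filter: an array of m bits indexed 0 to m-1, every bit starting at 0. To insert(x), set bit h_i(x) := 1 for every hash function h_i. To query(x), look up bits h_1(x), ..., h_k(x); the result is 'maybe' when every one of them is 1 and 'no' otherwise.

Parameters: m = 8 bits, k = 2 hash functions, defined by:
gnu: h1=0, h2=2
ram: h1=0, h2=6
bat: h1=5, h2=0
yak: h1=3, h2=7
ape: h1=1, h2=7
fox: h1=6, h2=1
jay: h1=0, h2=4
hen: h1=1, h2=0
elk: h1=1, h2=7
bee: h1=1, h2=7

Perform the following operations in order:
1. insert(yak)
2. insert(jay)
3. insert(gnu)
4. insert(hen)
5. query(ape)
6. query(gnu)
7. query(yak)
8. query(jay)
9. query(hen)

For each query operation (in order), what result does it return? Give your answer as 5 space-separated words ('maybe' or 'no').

Start: bits=00000000
Op 1: insert yak -> sets bits 3 7 -> bits=00010001
Op 2: insert jay -> sets bits 0 4 -> bits=10011001
Op 3: insert gnu -> sets bits 0 2 -> bits=10111001
Op 4: insert hen -> sets bits 0 1 -> bits=11111001
Op 5: query ape -> checks bit1=1, bit7=1 (all 1) -> maybe
Op 6: query gnu -> checks bit0=1, bit2=1 (all 1) -> maybe
Op 7: query yak -> checks bit3=1, bit7=1 (all 1) -> maybe
Op 8: query jay -> checks bit0=1, bit4=1 (all 1) -> maybe
Op 9: query hen -> checks bit0=1, bit1=1 (all 1) -> maybe
Query results in order: maybe maybe maybe maybe maybe

Answer: maybe maybe maybe maybe maybe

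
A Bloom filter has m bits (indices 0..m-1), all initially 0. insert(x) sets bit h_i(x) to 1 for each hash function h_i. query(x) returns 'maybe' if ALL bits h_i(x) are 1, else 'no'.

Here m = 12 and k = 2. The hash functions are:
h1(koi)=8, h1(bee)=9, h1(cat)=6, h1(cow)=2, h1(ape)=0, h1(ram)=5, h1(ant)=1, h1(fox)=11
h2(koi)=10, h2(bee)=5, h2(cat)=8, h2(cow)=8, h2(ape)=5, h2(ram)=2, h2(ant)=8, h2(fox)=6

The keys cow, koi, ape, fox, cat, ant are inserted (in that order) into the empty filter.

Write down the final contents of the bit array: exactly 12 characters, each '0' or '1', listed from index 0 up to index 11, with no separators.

Start: bits=000000000000
After insert 'cow': sets bits 2 8 -> bits=001000001000
After insert 'koi': sets bits 8 10 -> bits=001000001010
After insert 'ape': sets bits 0 5 -> bits=101001001010
After insert 'fox': sets bits 6 11 -> bits=101001101011
After insert 'cat': sets bits 6 8 -> bits=101001101011
After insert 'ant': sets bits 1 8 -> bits=111001101011

Answer: 111001101011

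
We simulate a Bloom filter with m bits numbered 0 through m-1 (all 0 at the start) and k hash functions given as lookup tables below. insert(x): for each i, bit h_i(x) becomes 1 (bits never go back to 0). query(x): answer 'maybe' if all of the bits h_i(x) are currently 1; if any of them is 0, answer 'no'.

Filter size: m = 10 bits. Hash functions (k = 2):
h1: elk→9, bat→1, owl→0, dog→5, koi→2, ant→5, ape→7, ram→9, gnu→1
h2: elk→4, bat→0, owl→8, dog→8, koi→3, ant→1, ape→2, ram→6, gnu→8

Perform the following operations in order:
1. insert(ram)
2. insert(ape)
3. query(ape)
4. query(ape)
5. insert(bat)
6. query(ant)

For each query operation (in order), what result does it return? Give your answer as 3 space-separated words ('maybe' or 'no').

Answer: maybe maybe no

Derivation:
Start: bits=0000000000
Op 1: insert ram -> sets bits 6 9 -> bits=0000001001
Op 2: insert ape -> sets bits 2 7 -> bits=0010001101
Op 3: query ape -> checks bit2=1, bit7=1 (all 1) -> maybe
Op 4: query ape -> checks bit2=1, bit7=1 (all 1) -> maybe
Op 5: insert bat -> sets bits 0 1 -> bits=1110001101
Op 6: query ant -> checks bit1=1, bit5=0 (has a 0) -> no
Query results in order: maybe maybe no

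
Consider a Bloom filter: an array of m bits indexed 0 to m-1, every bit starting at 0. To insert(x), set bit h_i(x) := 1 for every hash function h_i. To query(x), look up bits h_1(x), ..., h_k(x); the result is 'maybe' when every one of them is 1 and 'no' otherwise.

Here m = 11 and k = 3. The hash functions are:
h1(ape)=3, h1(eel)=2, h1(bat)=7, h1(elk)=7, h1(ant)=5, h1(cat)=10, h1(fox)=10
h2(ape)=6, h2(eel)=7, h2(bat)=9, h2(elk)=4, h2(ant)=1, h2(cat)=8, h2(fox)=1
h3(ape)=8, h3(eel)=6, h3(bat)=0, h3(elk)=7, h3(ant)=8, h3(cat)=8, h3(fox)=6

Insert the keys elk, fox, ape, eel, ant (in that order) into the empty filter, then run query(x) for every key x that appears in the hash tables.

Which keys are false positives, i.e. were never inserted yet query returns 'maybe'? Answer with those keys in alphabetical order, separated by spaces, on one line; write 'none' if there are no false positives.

Answer: cat

Derivation:
Start: bits=00000000000
After insert 'elk': sets bits 4 7 -> bits=00001001000
After insert 'fox': sets bits 1 6 10 -> bits=01001011001
After insert 'ape': sets bits 3 6 8 -> bits=01011011101
After insert 'eel': sets bits 2 6 7 -> bits=01111011101
After insert 'ant': sets bits 1 5 8 -> bits=01111111101
Not inserted: bat cat — query each against bits=01111111101:
query bat: checks bit0=0, bit7=1, bit9=0 (has a 0) -> no => not a false positive
query cat: checks bit8=1, bit10=1 (all 1) -> maybe => FALSE POSITIVE
False positives (alphabetical): cat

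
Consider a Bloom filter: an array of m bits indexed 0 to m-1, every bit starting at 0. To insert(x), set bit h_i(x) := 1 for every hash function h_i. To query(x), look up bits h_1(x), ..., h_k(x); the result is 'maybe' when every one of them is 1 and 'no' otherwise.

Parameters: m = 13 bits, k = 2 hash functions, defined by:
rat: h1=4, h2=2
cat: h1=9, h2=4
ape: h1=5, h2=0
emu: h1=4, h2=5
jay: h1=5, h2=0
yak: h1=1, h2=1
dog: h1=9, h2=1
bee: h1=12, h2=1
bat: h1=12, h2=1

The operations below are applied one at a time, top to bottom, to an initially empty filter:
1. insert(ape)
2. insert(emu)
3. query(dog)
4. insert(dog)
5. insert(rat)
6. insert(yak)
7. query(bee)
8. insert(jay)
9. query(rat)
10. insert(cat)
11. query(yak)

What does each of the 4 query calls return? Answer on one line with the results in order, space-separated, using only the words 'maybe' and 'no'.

Start: bits=0000000000000
Op 1: insert ape -> sets bits 0 5 -> bits=1000010000000
Op 2: insert emu -> sets bits 4 5 -> bits=1000110000000
Op 3: query dog -> checks bit1=0, bit9=0 (has a 0) -> no
Op 4: insert dog -> sets bits 1 9 -> bits=1100110001000
Op 5: insert rat -> sets bits 2 4 -> bits=1110110001000
Op 6: insert yak -> sets bits 1 -> bits=1110110001000
Op 7: query bee -> checks bit1=1, bit12=0 (has a 0) -> no
Op 8: insert jay -> sets bits 0 5 -> bits=1110110001000
Op 9: query rat -> checks bit2=1, bit4=1 (all 1) -> maybe
Op 10: insert cat -> sets bits 4 9 -> bits=1110110001000
Op 11: query yak -> checks bit1=1 (all 1) -> maybe
Query results in order: no no maybe maybe

Answer: no no maybe maybe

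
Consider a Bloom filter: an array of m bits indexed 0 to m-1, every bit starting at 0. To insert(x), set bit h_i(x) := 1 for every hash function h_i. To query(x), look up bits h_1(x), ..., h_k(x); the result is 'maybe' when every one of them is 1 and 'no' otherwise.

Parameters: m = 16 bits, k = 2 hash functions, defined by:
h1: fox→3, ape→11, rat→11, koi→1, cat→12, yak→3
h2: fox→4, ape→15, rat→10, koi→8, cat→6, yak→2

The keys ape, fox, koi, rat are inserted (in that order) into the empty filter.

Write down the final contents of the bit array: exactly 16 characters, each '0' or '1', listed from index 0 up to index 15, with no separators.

Start: bits=0000000000000000
After insert 'ape': sets bits 11 15 -> bits=0000000000010001
After insert 'fox': sets bits 3 4 -> bits=0001100000010001
After insert 'koi': sets bits 1 8 -> bits=0101100010010001
After insert 'rat': sets bits 10 11 -> bits=0101100010110001

Answer: 0101100010110001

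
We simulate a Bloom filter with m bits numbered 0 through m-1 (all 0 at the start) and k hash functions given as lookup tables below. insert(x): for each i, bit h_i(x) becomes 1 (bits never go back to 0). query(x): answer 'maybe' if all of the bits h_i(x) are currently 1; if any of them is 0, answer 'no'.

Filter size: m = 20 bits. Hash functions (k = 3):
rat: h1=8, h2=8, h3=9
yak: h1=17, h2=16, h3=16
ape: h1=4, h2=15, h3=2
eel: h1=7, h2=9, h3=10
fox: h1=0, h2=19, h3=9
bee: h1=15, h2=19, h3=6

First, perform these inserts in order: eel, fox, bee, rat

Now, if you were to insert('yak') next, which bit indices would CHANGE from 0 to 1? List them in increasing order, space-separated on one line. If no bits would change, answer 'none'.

Start: bits=00000000000000000000
After insert 'eel': sets bits 7 9 10 -> bits=00000001011000000000
After insert 'fox': sets bits 0 9 19 -> bits=10000001011000000001
After insert 'bee': sets bits 6 15 19 -> bits=10000011011000010001
After insert 'rat': sets bits 8 9 -> bits=10000011111000010001
insert 'yak' would touch bits 16 17; currently bit16=0, bit17=0
Bits that are 0 among those (would change 0->1): 16 17

Answer: 16 17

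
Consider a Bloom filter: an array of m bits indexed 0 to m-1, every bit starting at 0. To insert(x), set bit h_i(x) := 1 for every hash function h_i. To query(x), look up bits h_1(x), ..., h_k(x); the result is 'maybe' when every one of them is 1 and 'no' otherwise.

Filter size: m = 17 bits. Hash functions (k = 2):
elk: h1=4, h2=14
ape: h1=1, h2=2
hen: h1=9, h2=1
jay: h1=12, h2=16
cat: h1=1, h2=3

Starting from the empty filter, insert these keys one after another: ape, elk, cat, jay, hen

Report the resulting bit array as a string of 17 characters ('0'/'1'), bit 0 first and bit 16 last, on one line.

Start: bits=00000000000000000
After insert 'ape': sets bits 1 2 -> bits=01100000000000000
After insert 'elk': sets bits 4 14 -> bits=01101000000000100
After insert 'cat': sets bits 1 3 -> bits=01111000000000100
After insert 'jay': sets bits 12 16 -> bits=01111000000010101
After insert 'hen': sets bits 1 9 -> bits=01111000010010101

Answer: 01111000010010101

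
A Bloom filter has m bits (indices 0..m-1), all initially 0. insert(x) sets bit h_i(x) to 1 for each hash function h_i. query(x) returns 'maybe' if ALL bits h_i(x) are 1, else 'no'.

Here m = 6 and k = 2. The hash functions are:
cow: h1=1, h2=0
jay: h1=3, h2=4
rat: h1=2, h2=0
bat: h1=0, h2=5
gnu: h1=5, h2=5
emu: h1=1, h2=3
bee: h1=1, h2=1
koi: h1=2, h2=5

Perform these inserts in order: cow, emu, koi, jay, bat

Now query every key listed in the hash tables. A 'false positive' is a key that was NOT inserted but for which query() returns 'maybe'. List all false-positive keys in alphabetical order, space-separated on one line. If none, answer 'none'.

Answer: bee gnu rat

Derivation:
Start: bits=000000
After insert 'cow': sets bits 0 1 -> bits=110000
After insert 'emu': sets bits 1 3 -> bits=110100
After insert 'koi': sets bits 2 5 -> bits=111101
After insert 'jay': sets bits 3 4 -> bits=111111
After insert 'bat': sets bits 0 5 -> bits=111111
Not inserted: bee gnu rat — query each against bits=111111:
query bee: checks bit1=1 (all 1) -> maybe => FALSE POSITIVE
query gnu: checks bit5=1 (all 1) -> maybe => FALSE POSITIVE
query rat: checks bit0=1, bit2=1 (all 1) -> maybe => FALSE POSITIVE
False positives (alphabetical): bee gnu rat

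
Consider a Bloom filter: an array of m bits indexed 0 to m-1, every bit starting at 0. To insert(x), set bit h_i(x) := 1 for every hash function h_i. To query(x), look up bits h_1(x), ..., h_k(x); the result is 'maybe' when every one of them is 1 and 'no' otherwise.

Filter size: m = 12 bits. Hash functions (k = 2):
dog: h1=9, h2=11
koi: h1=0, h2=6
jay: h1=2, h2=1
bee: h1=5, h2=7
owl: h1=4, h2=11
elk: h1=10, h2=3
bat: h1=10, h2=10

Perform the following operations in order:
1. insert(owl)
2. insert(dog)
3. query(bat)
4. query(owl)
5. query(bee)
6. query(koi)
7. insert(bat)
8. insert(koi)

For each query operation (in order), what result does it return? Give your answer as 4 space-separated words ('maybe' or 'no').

Answer: no maybe no no

Derivation:
Start: bits=000000000000
Op 1: insert owl -> sets bits 4 11 -> bits=000010000001
Op 2: insert dog -> sets bits 9 11 -> bits=000010000101
Op 3: query bat -> checks bit10=0 (has a 0) -> no
Op 4: query owl -> checks bit4=1, bit11=1 (all 1) -> maybe
Op 5: query bee -> checks bit5=0, bit7=0 (has a 0) -> no
Op 6: query koi -> checks bit0=0, bit6=0 (has a 0) -> no
Op 7: insert bat -> sets bits 10 -> bits=000010000111
Op 8: insert koi -> sets bits 0 6 -> bits=100010100111
Query results in order: no maybe no no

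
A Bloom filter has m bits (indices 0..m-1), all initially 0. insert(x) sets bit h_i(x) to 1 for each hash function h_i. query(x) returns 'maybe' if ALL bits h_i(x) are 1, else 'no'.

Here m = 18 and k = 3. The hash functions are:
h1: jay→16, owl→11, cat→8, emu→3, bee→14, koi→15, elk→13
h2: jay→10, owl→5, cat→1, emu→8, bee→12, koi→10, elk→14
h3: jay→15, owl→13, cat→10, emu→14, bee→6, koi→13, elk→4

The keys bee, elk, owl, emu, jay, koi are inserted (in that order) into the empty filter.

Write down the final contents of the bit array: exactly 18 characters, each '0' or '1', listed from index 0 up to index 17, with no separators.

Start: bits=000000000000000000
After insert 'bee': sets bits 6 12 14 -> bits=000000100000101000
After insert 'elk': sets bits 4 13 14 -> bits=000010100000111000
After insert 'owl': sets bits 5 11 13 -> bits=000011100001111000
After insert 'emu': sets bits 3 8 14 -> bits=000111101001111000
After insert 'jay': sets bits 10 15 16 -> bits=000111101011111110
After insert 'koi': sets bits 10 13 15 -> bits=000111101011111110

Answer: 000111101011111110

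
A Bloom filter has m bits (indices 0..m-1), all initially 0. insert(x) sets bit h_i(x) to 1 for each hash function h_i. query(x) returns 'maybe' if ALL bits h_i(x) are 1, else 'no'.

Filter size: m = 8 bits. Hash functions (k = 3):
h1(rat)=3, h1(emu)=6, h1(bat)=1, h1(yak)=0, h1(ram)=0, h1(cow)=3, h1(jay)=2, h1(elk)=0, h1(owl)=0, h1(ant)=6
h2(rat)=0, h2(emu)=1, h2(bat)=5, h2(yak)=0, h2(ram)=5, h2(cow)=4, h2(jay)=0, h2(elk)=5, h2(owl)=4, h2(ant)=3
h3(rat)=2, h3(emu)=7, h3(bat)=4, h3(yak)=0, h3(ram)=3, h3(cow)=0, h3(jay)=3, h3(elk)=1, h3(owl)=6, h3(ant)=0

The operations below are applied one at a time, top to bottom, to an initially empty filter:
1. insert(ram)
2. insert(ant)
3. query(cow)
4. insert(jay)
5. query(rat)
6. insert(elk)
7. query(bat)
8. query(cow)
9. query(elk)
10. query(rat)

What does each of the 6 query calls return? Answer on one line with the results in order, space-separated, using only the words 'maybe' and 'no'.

Answer: no maybe no no maybe maybe

Derivation:
Start: bits=00000000
Op 1: insert ram -> sets bits 0 3 5 -> bits=10010100
Op 2: insert ant -> sets bits 0 3 6 -> bits=10010110
Op 3: query cow -> checks bit0=1, bit3=1, bit4=0 (has a 0) -> no
Op 4: insert jay -> sets bits 0 2 3 -> bits=10110110
Op 5: query rat -> checks bit0=1, bit2=1, bit3=1 (all 1) -> maybe
Op 6: insert elk -> sets bits 0 1 5 -> bits=11110110
Op 7: query bat -> checks bit1=1, bit4=0, bit5=1 (has a 0) -> no
Op 8: query cow -> checks bit0=1, bit3=1, bit4=0 (has a 0) -> no
Op 9: query elk -> checks bit0=1, bit1=1, bit5=1 (all 1) -> maybe
Op 10: query rat -> checks bit0=1, bit2=1, bit3=1 (all 1) -> maybe
Query results in order: no maybe no no maybe maybe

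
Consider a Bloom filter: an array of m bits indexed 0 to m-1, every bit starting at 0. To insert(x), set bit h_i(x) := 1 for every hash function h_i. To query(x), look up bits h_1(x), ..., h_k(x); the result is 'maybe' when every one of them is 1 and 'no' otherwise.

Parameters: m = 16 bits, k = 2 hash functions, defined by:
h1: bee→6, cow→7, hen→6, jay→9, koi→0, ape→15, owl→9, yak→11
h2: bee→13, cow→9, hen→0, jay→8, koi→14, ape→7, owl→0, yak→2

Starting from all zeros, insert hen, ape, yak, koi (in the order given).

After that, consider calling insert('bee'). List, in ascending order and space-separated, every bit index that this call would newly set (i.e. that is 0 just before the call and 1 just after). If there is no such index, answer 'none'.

Answer: 13

Derivation:
Start: bits=0000000000000000
After insert 'hen': sets bits 0 6 -> bits=1000001000000000
After insert 'ape': sets bits 7 15 -> bits=1000001100000001
After insert 'yak': sets bits 2 11 -> bits=1010001100010001
After insert 'koi': sets bits 0 14 -> bits=1010001100010011
insert 'bee' would touch bits 6 13; currently bit6=1, bit13=0
Bits that are 0 among those (would change 0->1): 13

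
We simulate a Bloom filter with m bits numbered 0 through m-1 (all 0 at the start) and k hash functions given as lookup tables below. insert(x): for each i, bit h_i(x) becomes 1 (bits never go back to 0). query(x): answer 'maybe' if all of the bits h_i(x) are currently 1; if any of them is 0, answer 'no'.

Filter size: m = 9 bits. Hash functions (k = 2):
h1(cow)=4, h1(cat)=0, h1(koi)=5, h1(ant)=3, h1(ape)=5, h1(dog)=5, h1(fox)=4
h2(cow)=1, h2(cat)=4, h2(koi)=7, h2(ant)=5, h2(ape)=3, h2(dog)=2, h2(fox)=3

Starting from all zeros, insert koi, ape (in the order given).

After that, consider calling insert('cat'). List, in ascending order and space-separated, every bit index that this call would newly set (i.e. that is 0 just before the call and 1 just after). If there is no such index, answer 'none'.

Answer: 0 4

Derivation:
Start: bits=000000000
After insert 'koi': sets bits 5 7 -> bits=000001010
After insert 'ape': sets bits 3 5 -> bits=000101010
insert 'cat' would touch bits 0 4; currently bit0=0, bit4=0
Bits that are 0 among those (would change 0->1): 0 4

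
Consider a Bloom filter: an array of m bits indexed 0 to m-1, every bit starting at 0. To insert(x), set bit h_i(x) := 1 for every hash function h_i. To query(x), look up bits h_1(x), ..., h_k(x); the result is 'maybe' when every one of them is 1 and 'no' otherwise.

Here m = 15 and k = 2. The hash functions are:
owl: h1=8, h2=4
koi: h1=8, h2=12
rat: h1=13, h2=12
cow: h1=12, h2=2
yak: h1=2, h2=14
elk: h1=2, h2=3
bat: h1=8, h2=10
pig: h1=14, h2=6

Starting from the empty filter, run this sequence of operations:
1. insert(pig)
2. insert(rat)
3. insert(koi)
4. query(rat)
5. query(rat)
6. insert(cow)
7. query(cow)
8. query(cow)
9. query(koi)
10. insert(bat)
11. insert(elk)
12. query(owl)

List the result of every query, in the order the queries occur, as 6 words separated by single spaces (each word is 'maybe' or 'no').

Start: bits=000000000000000
Op 1: insert pig -> sets bits 6 14 -> bits=000000100000001
Op 2: insert rat -> sets bits 12 13 -> bits=000000100000111
Op 3: insert koi -> sets bits 8 12 -> bits=000000101000111
Op 4: query rat -> checks bit12=1, bit13=1 (all 1) -> maybe
Op 5: query rat -> checks bit12=1, bit13=1 (all 1) -> maybe
Op 6: insert cow -> sets bits 2 12 -> bits=001000101000111
Op 7: query cow -> checks bit2=1, bit12=1 (all 1) -> maybe
Op 8: query cow -> checks bit2=1, bit12=1 (all 1) -> maybe
Op 9: query koi -> checks bit8=1, bit12=1 (all 1) -> maybe
Op 10: insert bat -> sets bits 8 10 -> bits=001000101010111
Op 11: insert elk -> sets bits 2 3 -> bits=001100101010111
Op 12: query owl -> checks bit4=0, bit8=1 (has a 0) -> no
Query results in order: maybe maybe maybe maybe maybe no

Answer: maybe maybe maybe maybe maybe no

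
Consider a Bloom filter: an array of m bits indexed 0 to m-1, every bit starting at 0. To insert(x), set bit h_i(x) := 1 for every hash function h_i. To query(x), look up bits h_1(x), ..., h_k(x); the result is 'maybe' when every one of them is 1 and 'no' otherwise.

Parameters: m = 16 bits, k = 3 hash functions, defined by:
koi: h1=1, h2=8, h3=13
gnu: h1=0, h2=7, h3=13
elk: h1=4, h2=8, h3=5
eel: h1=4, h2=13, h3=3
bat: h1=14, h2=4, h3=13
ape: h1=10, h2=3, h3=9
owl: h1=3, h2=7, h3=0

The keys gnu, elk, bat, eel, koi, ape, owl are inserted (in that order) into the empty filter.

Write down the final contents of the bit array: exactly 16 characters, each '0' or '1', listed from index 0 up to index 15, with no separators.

Answer: 1101110111100110

Derivation:
Start: bits=0000000000000000
After insert 'gnu': sets bits 0 7 13 -> bits=1000000100000100
After insert 'elk': sets bits 4 5 8 -> bits=1000110110000100
After insert 'bat': sets bits 4 13 14 -> bits=1000110110000110
After insert 'eel': sets bits 3 4 13 -> bits=1001110110000110
After insert 'koi': sets bits 1 8 13 -> bits=1101110110000110
After insert 'ape': sets bits 3 9 10 -> bits=1101110111100110
After insert 'owl': sets bits 0 3 7 -> bits=1101110111100110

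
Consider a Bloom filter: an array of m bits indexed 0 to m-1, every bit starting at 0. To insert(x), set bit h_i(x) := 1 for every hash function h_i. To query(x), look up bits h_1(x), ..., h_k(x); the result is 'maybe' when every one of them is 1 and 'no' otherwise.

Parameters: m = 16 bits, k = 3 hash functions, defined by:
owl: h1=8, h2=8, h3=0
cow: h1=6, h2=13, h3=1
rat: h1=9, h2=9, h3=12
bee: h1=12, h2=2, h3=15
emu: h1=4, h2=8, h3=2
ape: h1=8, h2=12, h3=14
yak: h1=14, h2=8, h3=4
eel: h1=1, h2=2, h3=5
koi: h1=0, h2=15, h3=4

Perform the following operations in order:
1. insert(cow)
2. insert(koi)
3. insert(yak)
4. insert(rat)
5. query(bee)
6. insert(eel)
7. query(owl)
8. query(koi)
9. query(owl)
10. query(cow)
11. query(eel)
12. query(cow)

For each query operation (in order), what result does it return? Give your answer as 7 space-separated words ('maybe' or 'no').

Start: bits=0000000000000000
Op 1: insert cow -> sets bits 1 6 13 -> bits=0100001000000100
Op 2: insert koi -> sets bits 0 4 15 -> bits=1100101000000101
Op 3: insert yak -> sets bits 4 8 14 -> bits=1100101010000111
Op 4: insert rat -> sets bits 9 12 -> bits=1100101011001111
Op 5: query bee -> checks bit2=0, bit12=1, bit15=1 (has a 0) -> no
Op 6: insert eel -> sets bits 1 2 5 -> bits=1110111011001111
Op 7: query owl -> checks bit0=1, bit8=1 (all 1) -> maybe
Op 8: query koi -> checks bit0=1, bit4=1, bit15=1 (all 1) -> maybe
Op 9: query owl -> checks bit0=1, bit8=1 (all 1) -> maybe
Op 10: query cow -> checks bit1=1, bit6=1, bit13=1 (all 1) -> maybe
Op 11: query eel -> checks bit1=1, bit2=1, bit5=1 (all 1) -> maybe
Op 12: query cow -> checks bit1=1, bit6=1, bit13=1 (all 1) -> maybe
Query results in order: no maybe maybe maybe maybe maybe maybe

Answer: no maybe maybe maybe maybe maybe maybe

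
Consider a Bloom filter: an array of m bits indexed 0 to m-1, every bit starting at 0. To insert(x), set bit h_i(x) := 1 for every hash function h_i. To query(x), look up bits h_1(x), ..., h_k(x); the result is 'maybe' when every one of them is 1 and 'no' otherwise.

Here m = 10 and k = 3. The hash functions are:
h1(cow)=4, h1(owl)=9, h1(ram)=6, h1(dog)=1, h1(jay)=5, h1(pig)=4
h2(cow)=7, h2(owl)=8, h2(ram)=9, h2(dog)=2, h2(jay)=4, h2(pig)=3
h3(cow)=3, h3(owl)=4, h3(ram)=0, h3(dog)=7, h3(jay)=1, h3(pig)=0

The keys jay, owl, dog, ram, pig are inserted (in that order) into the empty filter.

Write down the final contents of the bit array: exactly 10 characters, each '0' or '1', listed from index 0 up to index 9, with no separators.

Answer: 1111111111

Derivation:
Start: bits=0000000000
After insert 'jay': sets bits 1 4 5 -> bits=0100110000
After insert 'owl': sets bits 4 8 9 -> bits=0100110011
After insert 'dog': sets bits 1 2 7 -> bits=0110110111
After insert 'ram': sets bits 0 6 9 -> bits=1110111111
After insert 'pig': sets bits 0 3 4 -> bits=1111111111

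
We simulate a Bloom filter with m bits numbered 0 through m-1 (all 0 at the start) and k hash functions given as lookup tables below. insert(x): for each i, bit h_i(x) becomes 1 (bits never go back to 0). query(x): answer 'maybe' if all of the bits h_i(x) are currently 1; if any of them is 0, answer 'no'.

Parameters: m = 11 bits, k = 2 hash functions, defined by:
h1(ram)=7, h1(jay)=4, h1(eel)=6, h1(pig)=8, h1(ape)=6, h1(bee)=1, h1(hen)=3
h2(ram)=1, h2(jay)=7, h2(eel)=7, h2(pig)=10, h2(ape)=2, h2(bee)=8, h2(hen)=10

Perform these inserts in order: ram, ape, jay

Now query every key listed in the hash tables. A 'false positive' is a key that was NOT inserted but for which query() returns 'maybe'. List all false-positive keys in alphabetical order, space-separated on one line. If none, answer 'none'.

Start: bits=00000000000
After insert 'ram': sets bits 1 7 -> bits=01000001000
After insert 'ape': sets bits 2 6 -> bits=01100011000
After insert 'jay': sets bits 4 7 -> bits=01101011000
Not inserted: bee eel hen pig — query each against bits=01101011000:
query bee: checks bit1=1, bit8=0 (has a 0) -> no => not a false positive
query eel: checks bit6=1, bit7=1 (all 1) -> maybe => FALSE POSITIVE
query hen: checks bit3=0, bit10=0 (has a 0) -> no => not a false positive
query pig: checks bit8=0, bit10=0 (has a 0) -> no => not a false positive
False positives (alphabetical): eel

Answer: eel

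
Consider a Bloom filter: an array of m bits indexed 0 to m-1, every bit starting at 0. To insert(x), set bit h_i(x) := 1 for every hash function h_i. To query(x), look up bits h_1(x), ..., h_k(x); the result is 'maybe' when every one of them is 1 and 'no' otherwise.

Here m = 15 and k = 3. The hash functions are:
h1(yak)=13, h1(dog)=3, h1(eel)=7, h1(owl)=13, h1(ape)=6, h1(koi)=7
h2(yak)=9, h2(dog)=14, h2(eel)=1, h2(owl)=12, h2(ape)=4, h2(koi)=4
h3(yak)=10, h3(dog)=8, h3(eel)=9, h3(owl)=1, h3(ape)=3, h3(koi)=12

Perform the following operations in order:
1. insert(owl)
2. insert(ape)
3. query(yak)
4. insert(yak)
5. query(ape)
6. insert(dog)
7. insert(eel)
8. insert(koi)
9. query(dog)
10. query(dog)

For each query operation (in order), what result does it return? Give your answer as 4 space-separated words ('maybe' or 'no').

Start: bits=000000000000000
Op 1: insert owl -> sets bits 1 12 13 -> bits=010000000000110
Op 2: insert ape -> sets bits 3 4 6 -> bits=010110100000110
Op 3: query yak -> checks bit9=0, bit10=0, bit13=1 (has a 0) -> no
Op 4: insert yak -> sets bits 9 10 13 -> bits=010110100110110
Op 5: query ape -> checks bit3=1, bit4=1, bit6=1 (all 1) -> maybe
Op 6: insert dog -> sets bits 3 8 14 -> bits=010110101110111
Op 7: insert eel -> sets bits 1 7 9 -> bits=010110111110111
Op 8: insert koi -> sets bits 4 7 12 -> bits=010110111110111
Op 9: query dog -> checks bit3=1, bit8=1, bit14=1 (all 1) -> maybe
Op 10: query dog -> checks bit3=1, bit8=1, bit14=1 (all 1) -> maybe
Query results in order: no maybe maybe maybe

Answer: no maybe maybe maybe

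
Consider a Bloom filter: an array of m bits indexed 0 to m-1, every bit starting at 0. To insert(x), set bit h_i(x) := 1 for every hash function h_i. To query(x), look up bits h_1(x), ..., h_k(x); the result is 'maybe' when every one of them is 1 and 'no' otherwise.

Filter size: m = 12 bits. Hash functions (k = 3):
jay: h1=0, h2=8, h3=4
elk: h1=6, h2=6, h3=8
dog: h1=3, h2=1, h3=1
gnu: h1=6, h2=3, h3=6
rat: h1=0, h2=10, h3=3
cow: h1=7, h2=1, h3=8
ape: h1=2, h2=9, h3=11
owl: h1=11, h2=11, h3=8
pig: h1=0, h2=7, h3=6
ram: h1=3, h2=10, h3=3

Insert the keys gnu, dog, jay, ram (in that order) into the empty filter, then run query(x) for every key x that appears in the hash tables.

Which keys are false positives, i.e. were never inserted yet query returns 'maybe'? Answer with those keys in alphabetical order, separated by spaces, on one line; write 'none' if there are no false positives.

Start: bits=000000000000
After insert 'gnu': sets bits 3 6 -> bits=000100100000
After insert 'dog': sets bits 1 3 -> bits=010100100000
After insert 'jay': sets bits 0 4 8 -> bits=110110101000
After insert 'ram': sets bits 3 10 -> bits=110110101010
Not inserted: ape cow elk owl pig rat — query each against bits=110110101010:
query ape: checks bit2=0, bit9=0, bit11=0 (has a 0) -> no => not a false positive
query cow: checks bit1=1, bit7=0, bit8=1 (has a 0) -> no => not a false positive
query elk: checks bit6=1, bit8=1 (all 1) -> maybe => FALSE POSITIVE
query owl: checks bit8=1, bit11=0 (has a 0) -> no => not a false positive
query pig: checks bit0=1, bit6=1, bit7=0 (has a 0) -> no => not a false positive
query rat: checks bit0=1, bit3=1, bit10=1 (all 1) -> maybe => FALSE POSITIVE
False positives (alphabetical): elk rat

Answer: elk rat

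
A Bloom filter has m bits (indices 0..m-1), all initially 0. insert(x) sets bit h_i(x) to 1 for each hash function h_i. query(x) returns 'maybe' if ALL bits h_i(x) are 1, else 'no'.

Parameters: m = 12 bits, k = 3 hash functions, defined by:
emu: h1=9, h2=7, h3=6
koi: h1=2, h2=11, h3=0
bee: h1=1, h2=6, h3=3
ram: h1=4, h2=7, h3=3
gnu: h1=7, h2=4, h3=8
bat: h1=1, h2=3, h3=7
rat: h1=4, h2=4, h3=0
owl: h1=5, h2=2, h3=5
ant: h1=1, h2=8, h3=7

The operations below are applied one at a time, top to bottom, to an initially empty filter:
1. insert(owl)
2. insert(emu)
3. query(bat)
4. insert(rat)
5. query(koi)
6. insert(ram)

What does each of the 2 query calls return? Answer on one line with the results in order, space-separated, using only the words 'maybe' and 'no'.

Start: bits=000000000000
Op 1: insert owl -> sets bits 2 5 -> bits=001001000000
Op 2: insert emu -> sets bits 6 7 9 -> bits=001001110100
Op 3: query bat -> checks bit1=0, bit3=0, bit7=1 (has a 0) -> no
Op 4: insert rat -> sets bits 0 4 -> bits=101011110100
Op 5: query koi -> checks bit0=1, bit2=1, bit11=0 (has a 0) -> no
Op 6: insert ram -> sets bits 3 4 7 -> bits=101111110100
Query results in order: no no

Answer: no no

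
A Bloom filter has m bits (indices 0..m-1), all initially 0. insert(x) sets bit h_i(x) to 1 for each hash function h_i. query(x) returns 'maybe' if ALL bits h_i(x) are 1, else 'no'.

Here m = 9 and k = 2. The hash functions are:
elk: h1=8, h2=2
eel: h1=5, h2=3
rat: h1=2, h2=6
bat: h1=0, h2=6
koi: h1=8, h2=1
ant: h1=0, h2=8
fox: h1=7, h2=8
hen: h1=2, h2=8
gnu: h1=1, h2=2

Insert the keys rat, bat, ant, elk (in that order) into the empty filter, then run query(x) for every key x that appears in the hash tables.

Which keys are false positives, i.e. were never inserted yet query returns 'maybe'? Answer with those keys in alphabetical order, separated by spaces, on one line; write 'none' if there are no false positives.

Start: bits=000000000
After insert 'rat': sets bits 2 6 -> bits=001000100
After insert 'bat': sets bits 0 6 -> bits=101000100
After insert 'ant': sets bits 0 8 -> bits=101000101
After insert 'elk': sets bits 2 8 -> bits=101000101
Not inserted: eel fox gnu hen koi — query each against bits=101000101:
query eel: checks bit3=0, bit5=0 (has a 0) -> no => not a false positive
query fox: checks bit7=0, bit8=1 (has a 0) -> no => not a false positive
query gnu: checks bit1=0, bit2=1 (has a 0) -> no => not a false positive
query hen: checks bit2=1, bit8=1 (all 1) -> maybe => FALSE POSITIVE
query koi: checks bit1=0, bit8=1 (has a 0) -> no => not a false positive
False positives (alphabetical): hen

Answer: hen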